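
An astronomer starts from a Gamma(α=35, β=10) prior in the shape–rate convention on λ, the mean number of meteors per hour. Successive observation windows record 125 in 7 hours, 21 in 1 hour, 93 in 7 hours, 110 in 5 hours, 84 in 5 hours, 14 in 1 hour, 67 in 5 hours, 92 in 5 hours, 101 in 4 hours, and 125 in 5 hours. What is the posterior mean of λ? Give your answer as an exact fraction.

867/55

Total count: 125 + 21 + 93 + 110 + 84 + 14 + 67 + 92 + 101 + 125 = 832.
Total exposure: 7 + 1 + 7 + 5 + 5 + 1 + 5 + 5 + 4 + 5 = 45 hours.
Gamma(α, β) with Poisson data over total exposure Σt gives posterior Gamma(α+Σx, β+Σt) = Gamma(867, 55).
Posterior mean = α'/β' = 867/55.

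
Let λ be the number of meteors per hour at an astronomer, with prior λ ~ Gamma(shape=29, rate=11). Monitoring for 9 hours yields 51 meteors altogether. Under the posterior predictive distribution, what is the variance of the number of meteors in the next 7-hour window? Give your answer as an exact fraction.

Total count 51 over total exposure 9 hours.
By Gamma–Poisson conjugacy, the posterior is Gamma(α + Σx, β + Σt) = Gamma(29 + 51, 11 + 9) = Gamma(80, 20).
The posterior predictive for a window of length T is Negative Binomial with variance T·α'·(β'+T)/β'² = 7·80·27/400 = 189/5.

189/5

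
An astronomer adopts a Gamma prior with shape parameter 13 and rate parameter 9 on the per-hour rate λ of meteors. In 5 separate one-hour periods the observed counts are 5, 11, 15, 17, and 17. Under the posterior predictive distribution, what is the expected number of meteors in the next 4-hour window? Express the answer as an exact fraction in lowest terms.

Total count: 5 + 11 + 15 + 17 + 17 = 65.
Total exposure: 5 hours.
Conjugate update: add total count to the shape and total exposure to the rate, giving Gamma(78, 14).
Predictive mean over a 4-hour window = T·E[λ|data] = 4·78/14 = 156/7.

156/7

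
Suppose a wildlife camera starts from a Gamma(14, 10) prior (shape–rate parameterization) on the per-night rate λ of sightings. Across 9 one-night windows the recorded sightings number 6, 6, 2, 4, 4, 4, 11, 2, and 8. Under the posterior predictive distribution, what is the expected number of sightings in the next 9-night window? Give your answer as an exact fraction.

Total count: 6 + 6 + 2 + 4 + 4 + 4 + 11 + 2 + 8 = 47.
Total exposure: 9 nights.
Conjugate update: add total count to the shape and total exposure to the rate, giving Gamma(61, 19).
Predictive mean over a 9-night window = T·E[λ|data] = 9·61/19 = 549/19.

549/19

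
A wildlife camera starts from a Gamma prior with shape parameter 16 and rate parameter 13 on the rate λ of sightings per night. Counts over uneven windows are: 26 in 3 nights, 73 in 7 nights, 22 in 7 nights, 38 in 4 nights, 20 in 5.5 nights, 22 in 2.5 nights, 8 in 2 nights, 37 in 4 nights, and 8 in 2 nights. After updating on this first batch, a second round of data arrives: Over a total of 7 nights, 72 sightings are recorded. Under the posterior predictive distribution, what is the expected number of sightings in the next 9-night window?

54

Total count: 26 + 73 + 22 + 38 + 20 + 22 + 8 + 37 + 8 = 254.
Total exposure: 3 + 7 + 7 + 4 + 5.5 + 2.5 + 2 + 4 + 2 = 37 nights.
After the first batch: Gamma(16 + 254, 13 + 37) = Gamma(270, 50).
Total count 72 over total exposure 7 nights.
After the second batch: Gamma(270 + 72, 50 + 7) = Gamma(342, 57).
Predictive mean over a 9-night window = T·E[λ|data] = 9·342/57 = 54.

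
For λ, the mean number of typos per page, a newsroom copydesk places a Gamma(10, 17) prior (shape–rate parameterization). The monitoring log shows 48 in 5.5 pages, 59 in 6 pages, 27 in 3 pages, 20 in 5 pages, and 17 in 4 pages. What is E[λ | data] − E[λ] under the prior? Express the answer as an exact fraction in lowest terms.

Total count: 48 + 59 + 27 + 20 + 17 = 171.
Total exposure: 5.5 + 6 + 3 + 5 + 4 = 23.5 pages.
By Gamma–Poisson conjugacy, the posterior is Gamma(α + Σx, β + Σt) = Gamma(10 + 171, 17 + 23.5) = Gamma(181, 81/2).
Posterior mean = 181/(81/2) = 362/81; prior mean = 10/17 = 10/17. Difference = 362/81 − 10/17 = 5344/1377.

5344/1377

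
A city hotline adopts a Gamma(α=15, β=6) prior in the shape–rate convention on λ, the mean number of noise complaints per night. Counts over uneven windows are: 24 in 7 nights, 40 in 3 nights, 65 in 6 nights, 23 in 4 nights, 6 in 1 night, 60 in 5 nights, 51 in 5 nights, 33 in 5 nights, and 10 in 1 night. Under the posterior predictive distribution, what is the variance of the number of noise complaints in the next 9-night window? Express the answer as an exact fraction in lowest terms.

Total count: 24 + 40 + 65 + 23 + 6 + 60 + 51 + 33 + 10 = 312.
Total exposure: 7 + 3 + 6 + 4 + 1 + 5 + 5 + 5 + 1 = 37 nights.
By Gamma–Poisson conjugacy, the posterior is Gamma(α + Σx, β + Σt) = Gamma(15 + 312, 6 + 37) = Gamma(327, 43).
The posterior predictive for a window of length T is Negative Binomial with variance T·α'·(β'+T)/β'² = 9·327·52/1849 = 153036/1849.

153036/1849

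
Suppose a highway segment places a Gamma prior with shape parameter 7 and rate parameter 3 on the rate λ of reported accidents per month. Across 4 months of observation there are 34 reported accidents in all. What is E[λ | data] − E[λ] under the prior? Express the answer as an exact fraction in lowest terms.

74/21

Total count 34 over total exposure 4 months.
Posterior: α' = 7 + 34 = 41, β' = 3 + 4 = 7.
Posterior mean = 41/7 = 41/7; prior mean = 7/3 = 7/3. Difference = 41/7 − 7/3 = 74/21.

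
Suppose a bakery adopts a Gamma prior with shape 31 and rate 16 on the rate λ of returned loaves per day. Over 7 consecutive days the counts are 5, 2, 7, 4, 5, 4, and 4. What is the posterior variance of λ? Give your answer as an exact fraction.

Total count: 5 + 2 + 7 + 4 + 5 + 4 + 4 = 31.
Total exposure: 7 days.
Gamma(α, β) with Poisson data over total exposure Σt gives posterior Gamma(α+Σx, β+Σt) = Gamma(62, 23).
Posterior variance = α'/β'² = 62/529.

62/529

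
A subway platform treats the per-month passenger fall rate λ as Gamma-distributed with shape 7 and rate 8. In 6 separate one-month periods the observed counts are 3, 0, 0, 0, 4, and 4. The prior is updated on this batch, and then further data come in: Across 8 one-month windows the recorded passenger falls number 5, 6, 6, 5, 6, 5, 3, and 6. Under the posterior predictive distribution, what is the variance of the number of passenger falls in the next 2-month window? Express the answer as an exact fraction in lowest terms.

720/121

Total count: 3 + 0 + 0 + 0 + 4 + 4 = 11.
Total exposure: 6 months.
After the first batch: Gamma(7 + 11, 8 + 6) = Gamma(18, 14).
Total count: 5 + 6 + 6 + 5 + 6 + 5 + 3 + 6 = 42.
Total exposure: 8 months.
After the second batch: Gamma(18 + 42, 14 + 8) = Gamma(60, 22).
The posterior predictive for a window of length T is Negative Binomial with variance T·α'·(β'+T)/β'² = 2·60·24/484 = 720/121.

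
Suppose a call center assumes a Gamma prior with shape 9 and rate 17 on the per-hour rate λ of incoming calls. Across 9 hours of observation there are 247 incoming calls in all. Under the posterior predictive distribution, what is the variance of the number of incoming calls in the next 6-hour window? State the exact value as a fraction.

Total count 247 over total exposure 9 hours.
By Gamma–Poisson conjugacy, the posterior is Gamma(α + Σx, β + Σt) = Gamma(9 + 247, 17 + 9) = Gamma(256, 26).
The posterior predictive for a window of length T is Negative Binomial with variance T·α'·(β'+T)/β'² = 6·256·32/676 = 12288/169.

12288/169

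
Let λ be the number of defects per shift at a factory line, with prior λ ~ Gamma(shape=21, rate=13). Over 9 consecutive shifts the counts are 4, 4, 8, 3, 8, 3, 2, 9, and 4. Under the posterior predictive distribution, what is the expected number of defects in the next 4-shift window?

Total count: 4 + 4 + 8 + 3 + 8 + 3 + 2 + 9 + 4 = 45.
Total exposure: 9 shifts.
By Gamma–Poisson conjugacy, the posterior is Gamma(α + Σx, β + Σt) = Gamma(21 + 45, 13 + 9) = Gamma(66, 22).
Predictive mean over a 4-shift window = T·E[λ|data] = 4·66/22 = 12.

12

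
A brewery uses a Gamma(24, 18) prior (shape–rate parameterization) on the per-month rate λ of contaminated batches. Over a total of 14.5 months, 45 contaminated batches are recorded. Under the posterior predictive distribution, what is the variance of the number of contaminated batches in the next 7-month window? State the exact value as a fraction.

76314/4225

Total count 45 over total exposure 14.5 months.
The Gamma prior is conjugate for the Poisson rate, so λ | data ~ Gamma(24+45, 18+14.5) = Gamma(69, 65/2).
The posterior predictive for a window of length T is Negative Binomial with variance T·α'·(β'+T)/β'² = 7·69·(79/2)/(4225/4) = 76314/4225.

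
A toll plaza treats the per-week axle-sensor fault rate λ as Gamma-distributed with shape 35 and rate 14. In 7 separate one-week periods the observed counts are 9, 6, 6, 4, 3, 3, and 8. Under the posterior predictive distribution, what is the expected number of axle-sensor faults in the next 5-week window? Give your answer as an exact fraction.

370/21

Total count: 9 + 6 + 6 + 4 + 3 + 3 + 8 = 39.
Total exposure: 7 weeks.
Posterior: α' = 35 + 39 = 74, β' = 14 + 7 = 21.
Predictive mean over a 5-week window = T·E[λ|data] = 5·74/21 = 370/21.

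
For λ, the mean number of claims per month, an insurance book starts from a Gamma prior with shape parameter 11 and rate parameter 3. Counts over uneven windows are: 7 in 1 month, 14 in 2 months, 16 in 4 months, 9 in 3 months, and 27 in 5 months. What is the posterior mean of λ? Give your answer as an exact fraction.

14/3

Total count: 7 + 14 + 16 + 9 + 27 = 73.
Total exposure: 1 + 2 + 4 + 3 + 5 = 15 months.
Gamma(α, β) with Poisson data over total exposure Σt gives posterior Gamma(α+Σx, β+Σt) = Gamma(84, 18).
Posterior mean = α'/β' = 84/18 = 14/3.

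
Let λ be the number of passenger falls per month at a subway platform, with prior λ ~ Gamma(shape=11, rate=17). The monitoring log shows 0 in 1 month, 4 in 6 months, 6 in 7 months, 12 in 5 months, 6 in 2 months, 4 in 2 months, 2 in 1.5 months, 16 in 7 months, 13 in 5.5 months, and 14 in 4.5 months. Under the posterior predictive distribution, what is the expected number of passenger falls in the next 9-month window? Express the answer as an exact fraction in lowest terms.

176/13

Total count: 0 + 4 + 6 + 12 + 6 + 4 + 2 + 16 + 13 + 14 = 77.
Total exposure: 1 + 6 + 7 + 5 + 2 + 2 + 1.5 + 7 + 5.5 + 4.5 = 41.5 months.
Conjugate update: add total count to the shape and total exposure to the rate, giving Gamma(88, 117/2).
Predictive mean over a 9-month window = T·E[λ|data] = 9·88/(117/2) = 176/13.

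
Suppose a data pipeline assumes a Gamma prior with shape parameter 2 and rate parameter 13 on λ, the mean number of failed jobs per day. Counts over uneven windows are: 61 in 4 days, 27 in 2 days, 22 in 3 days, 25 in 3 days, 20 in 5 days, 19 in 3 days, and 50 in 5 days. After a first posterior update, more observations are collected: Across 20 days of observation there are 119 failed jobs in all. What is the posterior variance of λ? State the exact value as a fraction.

345/3364

Total count: 61 + 27 + 22 + 25 + 20 + 19 + 50 = 224.
Total exposure: 4 + 2 + 3 + 3 + 5 + 3 + 5 = 25 days.
After the first batch: Gamma(2 + 224, 13 + 25) = Gamma(226, 38).
Total count 119 over total exposure 20 days.
After the second batch: Gamma(226 + 119, 38 + 20) = Gamma(345, 58).
Posterior variance = α'/β'² = 345/3364.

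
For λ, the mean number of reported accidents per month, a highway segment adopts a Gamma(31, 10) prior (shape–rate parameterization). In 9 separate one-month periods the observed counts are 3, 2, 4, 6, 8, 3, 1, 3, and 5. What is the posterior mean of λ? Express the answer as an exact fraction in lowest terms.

Total count: 3 + 2 + 4 + 6 + 8 + 3 + 1 + 3 + 5 = 35.
Total exposure: 9 months.
Gamma(α, β) with Poisson data over total exposure Σt gives posterior Gamma(α+Σx, β+Σt) = Gamma(66, 19).
Posterior mean = α'/β' = 66/19.

66/19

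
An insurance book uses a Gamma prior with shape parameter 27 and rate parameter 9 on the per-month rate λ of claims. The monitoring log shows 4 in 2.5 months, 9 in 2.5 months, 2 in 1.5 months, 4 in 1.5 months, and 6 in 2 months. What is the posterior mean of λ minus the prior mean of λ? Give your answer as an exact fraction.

-5/19

Total count: 4 + 9 + 2 + 4 + 6 = 25.
Total exposure: 2.5 + 2.5 + 1.5 + 1.5 + 2 = 10 months.
Posterior: α' = 27 + 25 = 52, β' = 9 + 10 = 19.
Posterior mean = 52/19 = 52/19; prior mean = 27/9 = 3. Difference = 52/19 − 3 = -5/19.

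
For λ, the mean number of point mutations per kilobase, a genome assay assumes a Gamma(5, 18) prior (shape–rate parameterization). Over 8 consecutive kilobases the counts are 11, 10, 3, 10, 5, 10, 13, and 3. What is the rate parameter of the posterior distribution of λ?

Total count: 11 + 10 + 3 + 10 + 5 + 10 + 13 + 3 = 65.
Total exposure: 8 kilobases.
The Gamma prior is conjugate for the Poisson rate, so λ | data ~ Gamma(5+65, 18+8) = Gamma(70, 26).

26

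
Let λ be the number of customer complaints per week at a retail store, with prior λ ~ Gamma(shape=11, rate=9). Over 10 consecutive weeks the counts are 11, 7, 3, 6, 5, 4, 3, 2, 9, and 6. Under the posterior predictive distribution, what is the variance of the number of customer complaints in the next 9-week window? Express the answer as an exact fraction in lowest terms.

Total count: 11 + 7 + 3 + 6 + 5 + 4 + 3 + 2 + 9 + 6 = 56.
Total exposure: 10 weeks.
Conjugate update: add total count to the shape and total exposure to the rate, giving Gamma(67, 19).
The posterior predictive for a window of length T is Negative Binomial with variance T·α'·(β'+T)/β'² = 9·67·28/361 = 16884/361.

16884/361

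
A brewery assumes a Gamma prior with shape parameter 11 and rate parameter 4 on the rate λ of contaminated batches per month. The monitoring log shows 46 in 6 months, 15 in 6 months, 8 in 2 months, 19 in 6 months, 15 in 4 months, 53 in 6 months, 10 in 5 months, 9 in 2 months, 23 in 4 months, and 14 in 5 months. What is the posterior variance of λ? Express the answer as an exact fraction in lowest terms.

223/2500

Total count: 46 + 15 + 8 + 19 + 15 + 53 + 10 + 9 + 23 + 14 = 212.
Total exposure: 6 + 6 + 2 + 6 + 4 + 6 + 5 + 2 + 4 + 5 = 46 months.
Conjugate update: add total count to the shape and total exposure to the rate, giving Gamma(223, 50).
Posterior variance = α'/β'² = 223/2500.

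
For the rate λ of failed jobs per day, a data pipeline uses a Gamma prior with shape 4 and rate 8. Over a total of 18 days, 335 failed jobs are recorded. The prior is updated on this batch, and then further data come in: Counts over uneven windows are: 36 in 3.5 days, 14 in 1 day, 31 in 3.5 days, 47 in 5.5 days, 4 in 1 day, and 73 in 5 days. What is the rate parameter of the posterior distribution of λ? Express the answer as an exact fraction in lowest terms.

91/2

Total count 335 over total exposure 18 days.
After the first batch: Gamma(4 + 335, 8 + 18) = Gamma(339, 26).
Total count: 36 + 14 + 31 + 47 + 4 + 73 = 205.
Total exposure: 3.5 + 1 + 3.5 + 5.5 + 1 + 5 = 19.5 days.
After the second batch: Gamma(339 + 205, 26 + 19.5) = Gamma(544, 91/2).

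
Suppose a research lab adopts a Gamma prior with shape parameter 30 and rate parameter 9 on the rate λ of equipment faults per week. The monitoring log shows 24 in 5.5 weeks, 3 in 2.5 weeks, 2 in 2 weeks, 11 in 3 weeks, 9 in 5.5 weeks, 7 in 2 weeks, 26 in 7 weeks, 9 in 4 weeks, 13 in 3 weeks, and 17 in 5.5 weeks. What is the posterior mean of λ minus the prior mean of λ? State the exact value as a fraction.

Total count: 24 + 3 + 2 + 11 + 9 + 7 + 26 + 9 + 13 + 17 = 121.
Total exposure: 5.5 + 2.5 + 2 + 3 + 5.5 + 2 + 7 + 4 + 3 + 5.5 = 40 weeks.
Conjugate update: add total count to the shape and total exposure to the rate, giving Gamma(151, 49).
Posterior mean = 151/49 = 151/49; prior mean = 30/9 = 10/3. Difference = 151/49 − 10/3 = -37/147.

-37/147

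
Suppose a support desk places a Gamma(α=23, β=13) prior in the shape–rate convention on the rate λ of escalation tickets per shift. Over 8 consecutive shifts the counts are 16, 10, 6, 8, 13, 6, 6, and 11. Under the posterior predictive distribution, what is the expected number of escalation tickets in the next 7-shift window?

33

Total count: 16 + 10 + 6 + 8 + 13 + 6 + 6 + 11 = 76.
Total exposure: 8 shifts.
Posterior: α' = 23 + 76 = 99, β' = 13 + 8 = 21.
Predictive mean over a 7-shift window = T·E[λ|data] = 7·99/21 = 33.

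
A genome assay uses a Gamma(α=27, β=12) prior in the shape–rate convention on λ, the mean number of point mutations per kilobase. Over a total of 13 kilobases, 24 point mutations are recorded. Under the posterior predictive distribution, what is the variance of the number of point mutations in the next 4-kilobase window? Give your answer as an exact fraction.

5916/625

Total count 24 over total exposure 13 kilobases.
The Gamma prior is conjugate for the Poisson rate, so λ | data ~ Gamma(27+24, 12+13) = Gamma(51, 25).
The posterior predictive for a window of length T is Negative Binomial with variance T·α'·(β'+T)/β'² = 4·51·29/625 = 5916/625.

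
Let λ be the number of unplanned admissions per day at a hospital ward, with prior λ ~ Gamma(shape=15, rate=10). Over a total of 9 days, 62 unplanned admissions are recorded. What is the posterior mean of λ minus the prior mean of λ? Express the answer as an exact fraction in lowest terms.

Total count 62 over total exposure 9 days.
By Gamma–Poisson conjugacy, the posterior is Gamma(α + Σx, β + Σt) = Gamma(15 + 62, 10 + 9) = Gamma(77, 19).
Posterior mean = 77/19 = 77/19; prior mean = 15/10 = 3/2. Difference = 77/19 − 3/2 = 97/38.

97/38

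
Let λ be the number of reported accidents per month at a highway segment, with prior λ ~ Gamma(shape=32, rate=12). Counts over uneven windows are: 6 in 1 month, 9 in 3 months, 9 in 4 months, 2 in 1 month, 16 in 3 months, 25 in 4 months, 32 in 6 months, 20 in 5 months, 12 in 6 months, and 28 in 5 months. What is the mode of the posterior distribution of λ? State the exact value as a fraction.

Total count: 6 + 9 + 9 + 2 + 16 + 25 + 32 + 20 + 12 + 28 = 159.
Total exposure: 1 + 3 + 4 + 1 + 3 + 4 + 6 + 5 + 6 + 5 = 38 months.
By Gamma–Poisson conjugacy, the posterior is Gamma(α + Σx, β + Σt) = Gamma(32 + 159, 12 + 38) = Gamma(191, 50).
Posterior mode = (α'−1)/β' = 190/50 = 19/5.

19/5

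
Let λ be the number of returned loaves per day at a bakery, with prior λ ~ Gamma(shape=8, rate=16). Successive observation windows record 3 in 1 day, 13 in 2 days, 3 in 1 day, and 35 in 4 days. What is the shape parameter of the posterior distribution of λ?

62

Total count: 3 + 13 + 3 + 35 = 54.
Total exposure: 1 + 2 + 1 + 4 = 8 days.
Gamma(α, β) with Poisson data over total exposure Σt gives posterior Gamma(α+Σx, β+Σt) = Gamma(62, 24).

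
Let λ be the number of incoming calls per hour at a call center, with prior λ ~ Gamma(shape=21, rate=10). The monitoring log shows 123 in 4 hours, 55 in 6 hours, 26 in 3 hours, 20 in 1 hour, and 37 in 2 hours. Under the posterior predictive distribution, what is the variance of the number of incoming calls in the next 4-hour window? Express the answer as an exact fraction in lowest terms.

8460/169

Total count: 123 + 55 + 26 + 20 + 37 = 261.
Total exposure: 4 + 6 + 3 + 1 + 2 = 16 hours.
Gamma(α, β) with Poisson data over total exposure Σt gives posterior Gamma(α+Σx, β+Σt) = Gamma(282, 26).
The posterior predictive for a window of length T is Negative Binomial with variance T·α'·(β'+T)/β'² = 4·282·30/676 = 8460/169.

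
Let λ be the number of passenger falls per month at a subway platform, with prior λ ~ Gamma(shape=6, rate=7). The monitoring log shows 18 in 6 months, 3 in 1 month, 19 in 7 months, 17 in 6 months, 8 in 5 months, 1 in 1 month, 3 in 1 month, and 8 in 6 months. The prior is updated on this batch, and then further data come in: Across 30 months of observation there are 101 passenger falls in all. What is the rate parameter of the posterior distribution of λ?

70

Total count: 18 + 3 + 19 + 17 + 8 + 1 + 3 + 8 = 77.
Total exposure: 6 + 1 + 7 + 6 + 5 + 1 + 1 + 6 = 33 months.
After the first batch: Gamma(6 + 77, 7 + 33) = Gamma(83, 40).
Total count 101 over total exposure 30 months.
After the second batch: Gamma(83 + 101, 40 + 30) = Gamma(184, 70).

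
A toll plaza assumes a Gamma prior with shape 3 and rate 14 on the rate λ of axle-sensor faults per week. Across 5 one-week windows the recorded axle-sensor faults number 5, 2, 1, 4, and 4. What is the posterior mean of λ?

Total count: 5 + 2 + 1 + 4 + 4 = 16.
Total exposure: 5 weeks.
Posterior: α' = 3 + 16 = 19, β' = 14 + 5 = 19.
Posterior mean = α'/β' = 19/19 = 1.

1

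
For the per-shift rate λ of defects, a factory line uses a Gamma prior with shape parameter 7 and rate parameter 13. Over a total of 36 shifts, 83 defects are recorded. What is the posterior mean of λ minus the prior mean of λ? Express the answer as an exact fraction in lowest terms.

827/637

Total count 83 over total exposure 36 shifts.
Gamma(α, β) with Poisson data over total exposure Σt gives posterior Gamma(α+Σx, β+Σt) = Gamma(90, 49).
Posterior mean = 90/49 = 90/49; prior mean = 7/13 = 7/13. Difference = 90/49 − 7/13 = 827/637.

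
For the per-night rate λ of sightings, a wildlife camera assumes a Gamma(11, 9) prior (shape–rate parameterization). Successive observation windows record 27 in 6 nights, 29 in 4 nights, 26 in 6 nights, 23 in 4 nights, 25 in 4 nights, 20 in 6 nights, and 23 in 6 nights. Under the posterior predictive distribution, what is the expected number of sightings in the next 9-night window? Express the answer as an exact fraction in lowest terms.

Total count: 27 + 29 + 26 + 23 + 25 + 20 + 23 = 173.
Total exposure: 6 + 4 + 6 + 4 + 4 + 6 + 6 = 36 nights.
By Gamma–Poisson conjugacy, the posterior is Gamma(α + Σx, β + Σt) = Gamma(11 + 173, 9 + 36) = Gamma(184, 45).
Predictive mean over a 9-night window = T·E[λ|data] = 9·184/45 = 184/5.

184/5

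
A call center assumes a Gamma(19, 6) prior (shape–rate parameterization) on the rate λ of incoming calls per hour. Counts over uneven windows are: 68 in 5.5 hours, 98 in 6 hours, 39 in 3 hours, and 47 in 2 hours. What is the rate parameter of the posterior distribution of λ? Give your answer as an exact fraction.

Total count: 68 + 98 + 39 + 47 = 252.
Total exposure: 5.5 + 6 + 3 + 2 = 16.5 hours.
By Gamma–Poisson conjugacy, the posterior is Gamma(α + Σx, β + Σt) = Gamma(19 + 252, 6 + 16.5) = Gamma(271, 45/2).

45/2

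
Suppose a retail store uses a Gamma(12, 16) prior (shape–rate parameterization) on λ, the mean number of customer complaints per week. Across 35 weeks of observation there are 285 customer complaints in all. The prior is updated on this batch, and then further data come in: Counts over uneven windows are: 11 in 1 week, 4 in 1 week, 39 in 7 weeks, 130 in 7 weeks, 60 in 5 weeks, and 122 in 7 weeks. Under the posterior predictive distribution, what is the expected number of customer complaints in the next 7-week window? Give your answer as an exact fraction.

Total count 285 over total exposure 35 weeks.
After the first batch: Gamma(12 + 285, 16 + 35) = Gamma(297, 51).
Total count: 11 + 4 + 39 + 130 + 60 + 122 = 366.
Total exposure: 1 + 1 + 7 + 7 + 5 + 7 = 28 weeks.
After the second batch: Gamma(297 + 366, 51 + 28) = Gamma(663, 79).
Predictive mean over a 7-week window = T·E[λ|data] = 7·663/79 = 4641/79.

4641/79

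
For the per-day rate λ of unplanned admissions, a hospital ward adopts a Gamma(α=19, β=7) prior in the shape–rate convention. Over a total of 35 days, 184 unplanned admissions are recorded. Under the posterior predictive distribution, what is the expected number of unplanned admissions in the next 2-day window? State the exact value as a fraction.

29/3

Total count 184 over total exposure 35 days.
By Gamma–Poisson conjugacy, the posterior is Gamma(α + Σx, β + Σt) = Gamma(19 + 184, 7 + 35) = Gamma(203, 42).
Predictive mean over a 2-day window = T·E[λ|data] = 2·203/42 = 29/3.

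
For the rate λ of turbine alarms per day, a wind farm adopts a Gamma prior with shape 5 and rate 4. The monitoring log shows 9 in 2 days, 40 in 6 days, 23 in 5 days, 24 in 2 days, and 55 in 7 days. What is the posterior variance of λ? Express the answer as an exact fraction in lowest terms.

Total count: 9 + 40 + 23 + 24 + 55 = 151.
Total exposure: 2 + 6 + 5 + 2 + 7 = 22 days.
By Gamma–Poisson conjugacy, the posterior is Gamma(α + Σx, β + Σt) = Gamma(5 + 151, 4 + 22) = Gamma(156, 26).
Posterior variance = α'/β'² = 156/676 = 3/13.

3/13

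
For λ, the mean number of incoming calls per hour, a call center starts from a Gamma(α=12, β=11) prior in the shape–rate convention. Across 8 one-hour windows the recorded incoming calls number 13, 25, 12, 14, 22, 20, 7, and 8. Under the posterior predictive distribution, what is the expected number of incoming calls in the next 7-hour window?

Total count: 13 + 25 + 12 + 14 + 22 + 20 + 7 + 8 = 121.
Total exposure: 8 hours.
The Gamma prior is conjugate for the Poisson rate, so λ | data ~ Gamma(12+121, 11+8) = Gamma(133, 19).
Predictive mean over a 7-hour window = T·E[λ|data] = 7·133/19 = 49.

49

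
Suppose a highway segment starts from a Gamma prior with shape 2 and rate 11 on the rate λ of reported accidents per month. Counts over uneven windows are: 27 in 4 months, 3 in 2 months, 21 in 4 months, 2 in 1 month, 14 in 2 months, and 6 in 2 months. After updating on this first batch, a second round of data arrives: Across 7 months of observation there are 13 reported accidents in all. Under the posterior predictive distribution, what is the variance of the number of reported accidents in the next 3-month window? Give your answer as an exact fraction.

96/11

Total count: 27 + 3 + 21 + 2 + 14 + 6 = 73.
Total exposure: 4 + 2 + 4 + 1 + 2 + 2 = 15 months.
After the first batch: Gamma(2 + 73, 11 + 15) = Gamma(75, 26).
Total count 13 over total exposure 7 months.
After the second batch: Gamma(75 + 13, 26 + 7) = Gamma(88, 33).
The posterior predictive for a window of length T is Negative Binomial with variance T·α'·(β'+T)/β'² = 3·88·36/1089 = 96/11.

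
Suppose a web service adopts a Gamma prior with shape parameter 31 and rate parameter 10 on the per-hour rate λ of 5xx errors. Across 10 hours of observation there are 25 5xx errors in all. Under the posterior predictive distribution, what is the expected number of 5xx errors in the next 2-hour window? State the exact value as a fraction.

Total count 25 over total exposure 10 hours.
Conjugate update: add total count to the shape and total exposure to the rate, giving Gamma(56, 20).
Predictive mean over a 2-hour window = T·E[λ|data] = 2·56/20 = 28/5.

28/5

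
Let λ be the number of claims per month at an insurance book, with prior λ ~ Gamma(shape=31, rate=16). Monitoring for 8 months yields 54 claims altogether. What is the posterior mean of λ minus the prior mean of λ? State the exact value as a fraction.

Total count 54 over total exposure 8 months.
The Gamma prior is conjugate for the Poisson rate, so λ | data ~ Gamma(31+54, 16+8) = Gamma(85, 24).
Posterior mean = 85/24 = 85/24; prior mean = 31/16 = 31/16. Difference = 85/24 − 31/16 = 77/48.

77/48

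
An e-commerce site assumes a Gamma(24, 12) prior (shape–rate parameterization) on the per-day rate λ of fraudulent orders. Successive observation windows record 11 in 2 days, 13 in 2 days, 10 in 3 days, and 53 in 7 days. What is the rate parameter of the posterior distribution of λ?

26

Total count: 11 + 13 + 10 + 53 = 87.
Total exposure: 2 + 2 + 3 + 7 = 14 days.
Gamma(α, β) with Poisson data over total exposure Σt gives posterior Gamma(α+Σx, β+Σt) = Gamma(111, 26).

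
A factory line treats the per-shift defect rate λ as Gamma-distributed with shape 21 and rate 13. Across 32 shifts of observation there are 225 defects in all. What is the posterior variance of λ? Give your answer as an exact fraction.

Total count 225 over total exposure 32 shifts.
Posterior: α' = 21 + 225 = 246, β' = 13 + 32 = 45.
Posterior variance = α'/β'² = 246/2025 = 82/675.

82/675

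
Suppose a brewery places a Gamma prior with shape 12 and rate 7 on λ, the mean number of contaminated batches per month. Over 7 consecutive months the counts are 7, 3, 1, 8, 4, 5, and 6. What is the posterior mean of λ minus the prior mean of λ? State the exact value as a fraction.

11/7

Total count: 7 + 3 + 1 + 8 + 4 + 5 + 6 = 34.
Total exposure: 7 months.
The Gamma prior is conjugate for the Poisson rate, so λ | data ~ Gamma(12+34, 7+7) = Gamma(46, 14).
Posterior mean = 46/14 = 23/7; prior mean = 12/7 = 12/7. Difference = 23/7 − 12/7 = 11/7.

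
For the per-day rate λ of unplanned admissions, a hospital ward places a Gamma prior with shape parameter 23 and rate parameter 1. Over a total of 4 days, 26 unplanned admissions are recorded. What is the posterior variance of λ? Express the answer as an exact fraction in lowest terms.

Total count 26 over total exposure 4 days.
The Gamma prior is conjugate for the Poisson rate, so λ | data ~ Gamma(23+26, 1+4) = Gamma(49, 5).
Posterior variance = α'/β'² = 49/25.

49/25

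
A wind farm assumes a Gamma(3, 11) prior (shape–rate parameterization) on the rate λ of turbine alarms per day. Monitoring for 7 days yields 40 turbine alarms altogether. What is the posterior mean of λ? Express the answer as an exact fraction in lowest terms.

Total count 40 over total exposure 7 days.
The Gamma prior is conjugate for the Poisson rate, so λ | data ~ Gamma(3+40, 11+7) = Gamma(43, 18).
Posterior mean = α'/β' = 43/18.

43/18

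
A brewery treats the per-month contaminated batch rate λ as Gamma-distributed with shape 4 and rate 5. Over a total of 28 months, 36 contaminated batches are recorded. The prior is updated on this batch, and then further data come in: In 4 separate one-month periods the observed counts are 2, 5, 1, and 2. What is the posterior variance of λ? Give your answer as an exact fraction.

50/1369

Total count 36 over total exposure 28 months.
After the first batch: Gamma(4 + 36, 5 + 28) = Gamma(40, 33).
Total count: 2 + 5 + 1 + 2 = 10.
Total exposure: 4 months.
After the second batch: Gamma(40 + 10, 33 + 4) = Gamma(50, 37).
Posterior variance = α'/β'² = 50/1369.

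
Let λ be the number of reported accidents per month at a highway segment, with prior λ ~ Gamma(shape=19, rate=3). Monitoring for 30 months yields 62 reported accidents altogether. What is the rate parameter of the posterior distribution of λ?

Total count 62 over total exposure 30 months.
The Gamma prior is conjugate for the Poisson rate, so λ | data ~ Gamma(19+62, 3+30) = Gamma(81, 33).

33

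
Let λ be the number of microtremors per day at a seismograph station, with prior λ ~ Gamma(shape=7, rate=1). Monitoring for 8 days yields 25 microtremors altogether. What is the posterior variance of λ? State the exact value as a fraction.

32/81

Total count 25 over total exposure 8 days.
By Gamma–Poisson conjugacy, the posterior is Gamma(α + Σx, β + Σt) = Gamma(7 + 25, 1 + 8) = Gamma(32, 9).
Posterior variance = α'/β'² = 32/81.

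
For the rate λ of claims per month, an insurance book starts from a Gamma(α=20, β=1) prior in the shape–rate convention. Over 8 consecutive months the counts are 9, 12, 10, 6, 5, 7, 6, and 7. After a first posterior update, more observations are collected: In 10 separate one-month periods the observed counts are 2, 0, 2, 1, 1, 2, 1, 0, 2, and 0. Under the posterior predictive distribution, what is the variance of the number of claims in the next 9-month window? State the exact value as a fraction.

23436/361

Total count: 9 + 12 + 10 + 6 + 5 + 7 + 6 + 7 = 62.
Total exposure: 8 months.
After the first batch: Gamma(20 + 62, 1 + 8) = Gamma(82, 9).
Total count: 2 + 0 + 2 + 1 + 1 + 2 + 1 + 0 + 2 + 0 = 11.
Total exposure: 10 months.
After the second batch: Gamma(82 + 11, 9 + 10) = Gamma(93, 19).
The posterior predictive for a window of length T is Negative Binomial with variance T·α'·(β'+T)/β'² = 9·93·28/361 = 23436/361.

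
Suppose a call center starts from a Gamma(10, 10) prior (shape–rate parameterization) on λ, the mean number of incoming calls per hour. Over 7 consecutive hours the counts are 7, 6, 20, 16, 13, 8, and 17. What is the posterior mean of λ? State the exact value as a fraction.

97/17

Total count: 7 + 6 + 20 + 16 + 13 + 8 + 17 = 87.
Total exposure: 7 hours.
By Gamma–Poisson conjugacy, the posterior is Gamma(α + Σx, β + Σt) = Gamma(10 + 87, 10 + 7) = Gamma(97, 17).
Posterior mean = α'/β' = 97/17.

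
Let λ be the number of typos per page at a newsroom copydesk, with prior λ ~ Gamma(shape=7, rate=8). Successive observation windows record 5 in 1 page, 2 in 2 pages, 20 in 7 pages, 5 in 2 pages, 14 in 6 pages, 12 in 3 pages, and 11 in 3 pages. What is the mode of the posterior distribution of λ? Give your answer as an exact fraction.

Total count: 5 + 2 + 20 + 5 + 14 + 12 + 11 = 69.
Total exposure: 1 + 2 + 7 + 2 + 6 + 3 + 3 = 24 pages.
By Gamma–Poisson conjugacy, the posterior is Gamma(α + Σx, β + Σt) = Gamma(7 + 69, 8 + 24) = Gamma(76, 32).
Posterior mode = (α'−1)/β' = 75/32.

75/32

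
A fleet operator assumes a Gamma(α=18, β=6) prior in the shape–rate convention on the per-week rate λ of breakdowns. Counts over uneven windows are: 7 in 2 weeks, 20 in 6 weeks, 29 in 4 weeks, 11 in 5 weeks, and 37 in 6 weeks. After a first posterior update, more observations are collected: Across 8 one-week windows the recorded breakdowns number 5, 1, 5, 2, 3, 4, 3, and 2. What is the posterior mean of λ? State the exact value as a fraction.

Total count: 7 + 20 + 29 + 11 + 37 = 104.
Total exposure: 2 + 6 + 4 + 5 + 6 = 23 weeks.
After the first batch: Gamma(18 + 104, 6 + 23) = Gamma(122, 29).
Total count: 5 + 1 + 5 + 2 + 3 + 4 + 3 + 2 = 25.
Total exposure: 8 weeks.
After the second batch: Gamma(122 + 25, 29 + 8) = Gamma(147, 37).
Posterior mean = α'/β' = 147/37.

147/37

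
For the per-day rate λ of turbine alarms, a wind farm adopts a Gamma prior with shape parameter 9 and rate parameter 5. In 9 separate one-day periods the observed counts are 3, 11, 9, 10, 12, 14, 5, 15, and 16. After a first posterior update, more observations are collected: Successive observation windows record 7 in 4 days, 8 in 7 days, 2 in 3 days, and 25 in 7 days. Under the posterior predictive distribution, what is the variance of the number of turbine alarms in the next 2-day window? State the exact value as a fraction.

10804/1225

Total count: 3 + 11 + 9 + 10 + 12 + 14 + 5 + 15 + 16 = 95.
Total exposure: 9 days.
After the first batch: Gamma(9 + 95, 5 + 9) = Gamma(104, 14).
Total count: 7 + 8 + 2 + 25 = 42.
Total exposure: 4 + 7 + 3 + 7 = 21 days.
After the second batch: Gamma(104 + 42, 14 + 21) = Gamma(146, 35).
The posterior predictive for a window of length T is Negative Binomial with variance T·α'·(β'+T)/β'² = 2·146·37/1225 = 10804/1225.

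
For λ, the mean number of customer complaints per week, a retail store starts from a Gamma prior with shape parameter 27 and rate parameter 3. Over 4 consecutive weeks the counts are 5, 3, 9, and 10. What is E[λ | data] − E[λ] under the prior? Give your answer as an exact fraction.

-9/7

Total count: 5 + 3 + 9 + 10 = 27.
Total exposure: 4 weeks.
The Gamma prior is conjugate for the Poisson rate, so λ | data ~ Gamma(27+27, 3+4) = Gamma(54, 7).
Posterior mean = 54/7 = 54/7; prior mean = 27/3 = 9. Difference = 54/7 − 9 = -9/7.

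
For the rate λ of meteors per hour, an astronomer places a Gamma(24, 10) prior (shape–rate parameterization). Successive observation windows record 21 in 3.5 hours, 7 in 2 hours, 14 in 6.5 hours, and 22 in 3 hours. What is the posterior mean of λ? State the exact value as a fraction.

Total count: 21 + 7 + 14 + 22 = 64.
Total exposure: 3.5 + 2 + 6.5 + 3 = 15 hours.
Posterior: α' = 24 + 64 = 88, β' = 10 + 15 = 25.
Posterior mean = α'/β' = 88/25.

88/25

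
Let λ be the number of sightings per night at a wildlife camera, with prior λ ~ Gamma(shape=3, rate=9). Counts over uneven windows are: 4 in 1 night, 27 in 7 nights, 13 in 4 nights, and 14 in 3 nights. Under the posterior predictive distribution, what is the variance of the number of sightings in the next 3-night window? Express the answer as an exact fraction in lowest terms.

Total count: 4 + 27 + 13 + 14 = 58.
Total exposure: 1 + 7 + 4 + 3 = 15 nights.
By Gamma–Poisson conjugacy, the posterior is Gamma(α + Σx, β + Σt) = Gamma(3 + 58, 9 + 15) = Gamma(61, 24).
The posterior predictive for a window of length T is Negative Binomial with variance T·α'·(β'+T)/β'² = 3·61·27/576 = 549/64.

549/64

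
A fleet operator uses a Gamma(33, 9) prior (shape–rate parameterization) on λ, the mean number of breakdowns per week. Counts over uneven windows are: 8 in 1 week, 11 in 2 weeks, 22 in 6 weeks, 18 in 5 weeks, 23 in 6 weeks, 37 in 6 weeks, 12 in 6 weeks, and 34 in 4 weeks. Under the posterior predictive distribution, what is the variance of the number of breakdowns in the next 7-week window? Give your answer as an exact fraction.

Total count: 8 + 11 + 22 + 18 + 23 + 37 + 12 + 34 = 165.
Total exposure: 1 + 2 + 6 + 5 + 6 + 6 + 6 + 4 = 36 weeks.
The Gamma prior is conjugate for the Poisson rate, so λ | data ~ Gamma(33+165, 9+36) = Gamma(198, 45).
The posterior predictive for a window of length T is Negative Binomial with variance T·α'·(β'+T)/β'² = 7·198·52/2025 = 8008/225.

8008/225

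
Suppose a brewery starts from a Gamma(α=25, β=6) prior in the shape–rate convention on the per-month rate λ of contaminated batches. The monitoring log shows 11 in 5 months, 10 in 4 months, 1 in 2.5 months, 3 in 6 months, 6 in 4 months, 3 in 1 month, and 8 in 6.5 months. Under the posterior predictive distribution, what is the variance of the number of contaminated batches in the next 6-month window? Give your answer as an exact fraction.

Total count: 11 + 10 + 1 + 3 + 6 + 3 + 8 = 42.
Total exposure: 5 + 4 + 2.5 + 6 + 4 + 1 + 6.5 = 29 months.
Conjugate update: add total count to the shape and total exposure to the rate, giving Gamma(67, 35).
The posterior predictive for a window of length T is Negative Binomial with variance T·α'·(β'+T)/β'² = 6·67·41/1225 = 16482/1225.

16482/1225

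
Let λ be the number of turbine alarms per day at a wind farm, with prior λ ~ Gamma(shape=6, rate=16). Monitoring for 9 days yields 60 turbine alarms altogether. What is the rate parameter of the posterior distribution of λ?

25

Total count 60 over total exposure 9 days.
Posterior: α' = 6 + 60 = 66, β' = 16 + 9 = 25.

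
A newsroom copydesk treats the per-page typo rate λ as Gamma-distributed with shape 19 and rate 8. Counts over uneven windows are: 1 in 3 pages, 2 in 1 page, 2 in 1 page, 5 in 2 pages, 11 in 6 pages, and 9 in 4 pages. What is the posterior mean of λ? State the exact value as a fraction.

Total count: 1 + 2 + 2 + 5 + 11 + 9 = 30.
Total exposure: 3 + 1 + 1 + 2 + 6 + 4 = 17 pages.
Conjugate update: add total count to the shape and total exposure to the rate, giving Gamma(49, 25).
Posterior mean = α'/β' = 49/25.

49/25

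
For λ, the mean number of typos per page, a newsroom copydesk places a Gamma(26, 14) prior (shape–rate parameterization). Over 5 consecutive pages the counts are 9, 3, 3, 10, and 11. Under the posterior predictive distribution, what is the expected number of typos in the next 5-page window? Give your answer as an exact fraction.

Total count: 9 + 3 + 3 + 10 + 11 = 36.
Total exposure: 5 pages.
Conjugate update: add total count to the shape and total exposure to the rate, giving Gamma(62, 19).
Predictive mean over a 5-page window = T·E[λ|data] = 5·62/19 = 310/19.

310/19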